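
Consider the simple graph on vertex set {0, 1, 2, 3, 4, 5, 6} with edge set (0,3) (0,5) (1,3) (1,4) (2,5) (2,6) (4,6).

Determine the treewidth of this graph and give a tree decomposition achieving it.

Treewidth 2.
Bags: B1 = {0, 1, 3}  B2 = {0, 1, 5}  B3 = {1, 2, 5}  B4 = {1, 2, 6}  B5 = {1, 4, 6}
Tree: B1–B2, B2–B3, B3–B4, B4–B5

The largest bag has 3 vertices, giving width 2; this decomposition certifies tw(G) ≤ 2. Since 1–3–0–5–2–6–4–1 is a cycle in G, G is not acyclic. Forests are exactly the graphs of treewidth ≤ 1, so tw(G) ≥ 2. Hence tw(G) = 2 exactly.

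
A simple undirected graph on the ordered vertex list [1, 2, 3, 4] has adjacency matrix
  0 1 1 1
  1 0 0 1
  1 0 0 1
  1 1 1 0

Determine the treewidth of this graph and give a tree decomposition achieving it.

Every bag has size at most 3, so the width is 3 − 1 = 2 and tw(G) ≤ 2. Conversely, {1, 2, 4} is a clique of size 3, and the vertices of any clique must share a bag in every tree decomposition; so some bag has ≥ 3 vertices and tw(G) ≥ 2. Therefore the treewidth is 2.

Treewidth 2.
One optimal decomposition is:
Bags: B1 = {1, 2, 4}  B2 = {1, 3, 4}
Tree: B1–B2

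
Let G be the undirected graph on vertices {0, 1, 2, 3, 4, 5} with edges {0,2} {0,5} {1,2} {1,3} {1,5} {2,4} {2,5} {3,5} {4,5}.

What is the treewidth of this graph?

A width-2 tree decomposition is:
Bags: B1 = {2, 4, 5}  B2 = {1, 2, 5}  B3 = {1, 3, 5}  B4 = {0, 2, 5}
Tree: B1–B2, B2–B3, B2–B4
Each bag holds 3 vertices, so the decomposition has width 2, which upper-bounds the treewidth. Conversely, {0, 2, 5} is a clique of size 3, and the vertices of any clique must share a bag in every tree decomposition; so some bag has ≥ 3 vertices and tw(G) ≥ 2. Hence tw(G) = 2 exactly.

2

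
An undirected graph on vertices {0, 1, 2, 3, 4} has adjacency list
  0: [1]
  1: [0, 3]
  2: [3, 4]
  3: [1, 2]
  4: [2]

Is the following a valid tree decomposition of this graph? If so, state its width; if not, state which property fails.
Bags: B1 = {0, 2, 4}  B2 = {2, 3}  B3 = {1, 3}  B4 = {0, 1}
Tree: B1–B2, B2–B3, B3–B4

A tree decomposition must satisfy three properties: every vertex lies in some bag; for every edge, both endpoints lie together in some bag; and for every vertex, the bags containing it form a connected subtree. Here bags containing vertex 0 are not connected in the tree, so the decomposition is invalid.

No — bags containing vertex 0 are not connected in the tree.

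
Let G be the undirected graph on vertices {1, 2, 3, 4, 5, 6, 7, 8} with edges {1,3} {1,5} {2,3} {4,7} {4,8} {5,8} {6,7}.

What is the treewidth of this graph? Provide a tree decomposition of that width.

Treewidth 1.
One such decomposition:
Bags: B1 = {2, 3}  B2 = {1, 3}  B3 = {1, 5}  B4 = {5, 8}  B5 = {4, 8}  B6 = {4, 7}  B7 = {6, 7}
Tree: B1–B2, B2–B3, B3–B4, B4–B5, B5–B6, B6–B7

The largest bag has 2 vertices, giving width 1; this decomposition certifies tw(G) ≤ 1. Any graph with an edge has treewidth ≥ 1, and G has the edge 2–3. Therefore the treewidth is 1.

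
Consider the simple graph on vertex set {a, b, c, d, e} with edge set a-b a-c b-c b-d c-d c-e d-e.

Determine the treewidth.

A width-2 tree decomposition is:
Bags: B1 = {b, c, d}  B2 = {c, d, e}  B3 = {a, b, c}
Tree: B1–B2, B1–B3
The largest bag has 3 vertices, giving width 2; this decomposition certifies tw(G) ≤ 2. On the other hand G contains the 3-clique {c, d, e}. A clique must lie in a single bag of any decomposition, so no decomposition can have width below 2. Therefore the treewidth is 2.

2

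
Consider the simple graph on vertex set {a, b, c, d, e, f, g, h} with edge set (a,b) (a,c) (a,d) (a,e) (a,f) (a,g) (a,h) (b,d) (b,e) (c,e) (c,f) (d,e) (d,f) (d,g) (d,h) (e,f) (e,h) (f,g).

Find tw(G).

3

A width-3 tree decomposition is:
Bags: B1 = {a, c, e, f}  B2 = {a, d, e, f}  B3 = {a, b, d, e}  B4 = {a, d, e, h}  B5 = {a, d, f, g}
Tree: B1–B2, B2–B3, B3–B4, B2–B5
Every bag has size at most 4, so the width is 4 − 1 = 3 and tw(G) ≤ 3. On the other hand G contains the 4-clique {a, d, f, g}. A clique must lie in a single bag of any decomposition, so no decomposition can have width below 3. Hence tw(G) = 3 exactly.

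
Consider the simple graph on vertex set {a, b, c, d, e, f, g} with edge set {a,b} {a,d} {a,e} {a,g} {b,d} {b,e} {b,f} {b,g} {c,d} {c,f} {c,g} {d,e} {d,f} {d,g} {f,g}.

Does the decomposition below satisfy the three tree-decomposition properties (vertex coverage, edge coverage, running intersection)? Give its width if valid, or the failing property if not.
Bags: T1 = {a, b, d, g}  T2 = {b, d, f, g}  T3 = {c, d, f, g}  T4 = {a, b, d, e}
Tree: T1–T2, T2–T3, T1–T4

Yes; width 3.

Checking the three conditions: (i) the bags cover all of {a, b, c, d, e, f, g}; (ii) for each edge, some bag contains both endpoints; (iii) the bags containing any fixed vertex form a subtree. All hold, so the decomposition is valid with width 4 − 1 = 3.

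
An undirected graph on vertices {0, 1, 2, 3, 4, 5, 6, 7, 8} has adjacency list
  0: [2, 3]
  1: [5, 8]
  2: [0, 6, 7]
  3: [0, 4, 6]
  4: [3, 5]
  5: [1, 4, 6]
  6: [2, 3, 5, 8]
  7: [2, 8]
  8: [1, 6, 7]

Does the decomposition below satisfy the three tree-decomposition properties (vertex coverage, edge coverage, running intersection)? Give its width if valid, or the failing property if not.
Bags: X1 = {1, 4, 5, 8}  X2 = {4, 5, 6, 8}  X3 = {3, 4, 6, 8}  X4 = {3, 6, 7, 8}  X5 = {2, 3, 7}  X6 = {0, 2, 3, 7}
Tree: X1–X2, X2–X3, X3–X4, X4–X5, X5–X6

A tree decomposition must satisfy three properties: every vertex lies in some bag; for every edge, both endpoints lie together in some bag; and for every vertex, the bags containing it form a connected subtree. Here edge (6,2) lies in no bag, so the decomposition is invalid.

No — edge (6,2) lies in no bag.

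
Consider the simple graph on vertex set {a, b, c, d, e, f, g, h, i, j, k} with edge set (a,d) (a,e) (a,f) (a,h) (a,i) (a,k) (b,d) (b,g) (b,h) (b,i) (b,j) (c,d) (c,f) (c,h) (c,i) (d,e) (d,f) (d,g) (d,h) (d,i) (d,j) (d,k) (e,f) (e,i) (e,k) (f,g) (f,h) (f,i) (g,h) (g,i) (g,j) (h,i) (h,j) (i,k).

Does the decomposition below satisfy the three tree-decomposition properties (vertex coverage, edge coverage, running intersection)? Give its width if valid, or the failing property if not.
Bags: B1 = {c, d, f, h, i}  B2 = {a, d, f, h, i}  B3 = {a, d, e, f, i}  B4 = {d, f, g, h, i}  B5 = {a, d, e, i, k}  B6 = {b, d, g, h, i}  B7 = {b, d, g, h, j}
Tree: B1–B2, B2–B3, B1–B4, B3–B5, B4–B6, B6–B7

Yes; width 4.

Every vertex of G appears in some bag (union = {a, b, c, d, e, f, g, h, i, j, k}); every edge is covered by a bag; and for each vertex v the set of bags containing v is connected in the bag tree. The decomposition is therefore valid. The largest bag has 5 vertices, so the width is 4.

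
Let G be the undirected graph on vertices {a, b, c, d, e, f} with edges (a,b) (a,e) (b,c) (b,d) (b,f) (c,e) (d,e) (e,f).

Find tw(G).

A width-2 tree decomposition is:
Bags: B1 = {b, c, e}  B2 = {b, d, e}  B3 = {b, e, f}  B4 = {a, b, e}
Tree: B1–B2, B2–B3, B3–B4
Each bag holds 3 vertices, so the decomposition has width 2, which upper-bounds the treewidth. The edges b–c–e–d–b form a cycle, so G is not a tree and its treewidth is at least 2. Hence tw(G) = 2 exactly.

2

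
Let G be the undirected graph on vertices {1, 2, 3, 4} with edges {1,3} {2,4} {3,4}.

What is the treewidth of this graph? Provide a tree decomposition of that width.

Treewidth 1.
One such decomposition:
Bags: B1 = {2, 4}  B2 = {3, 4}  B3 = {1, 3}
Tree: B1–B2, B2–B3

Every bag has size at most 2, so the width is 2 − 1 = 1 and tw(G) ≤ 1. G has an edge, so its treewidth is at least 1. Hence tw(G) = 1 exactly.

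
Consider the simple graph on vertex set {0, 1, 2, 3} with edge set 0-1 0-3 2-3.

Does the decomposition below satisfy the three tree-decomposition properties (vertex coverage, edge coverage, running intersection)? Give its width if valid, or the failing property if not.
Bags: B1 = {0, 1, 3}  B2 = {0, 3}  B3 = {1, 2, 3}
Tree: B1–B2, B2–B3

A tree decomposition must satisfy three properties: every vertex lies in some bag; for every edge, both endpoints lie together in some bag; and for every vertex, the bags containing it form a connected subtree. Here bags containing vertex 1 are not connected in the tree, so the decomposition is invalid.

No — bags containing vertex 1 are not connected in the tree.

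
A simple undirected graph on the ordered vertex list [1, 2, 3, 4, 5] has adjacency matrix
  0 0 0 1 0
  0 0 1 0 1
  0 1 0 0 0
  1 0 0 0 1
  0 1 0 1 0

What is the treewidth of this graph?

A width-1 tree decomposition is:
Bags: B1 = {2, 3}  B2 = {2, 5}  B3 = {4, 5}  B4 = {1, 4}
Tree: B1–B2, B2–B3, B3–B4
The largest bag has 2 vertices, giving width 1; this decomposition certifies tw(G) ≤ 1. G has an edge, so its treewidth is at least 1. The upper and lower bounds meet at 1, so that is the treewidth.

1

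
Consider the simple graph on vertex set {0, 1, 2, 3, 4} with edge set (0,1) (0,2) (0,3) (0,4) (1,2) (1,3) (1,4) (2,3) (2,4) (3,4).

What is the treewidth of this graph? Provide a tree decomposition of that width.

Treewidth 4.
One optimal decomposition is:
Bags: B1 = {0, 1, 2, 3, 4}
Tree: (single bag)

A single bag containing all 5 vertices is trivially a valid decomposition of width 4. On the other hand G contains the 5-clique {0, 1, 2, 3, 4}. A clique must lie in a single bag of any decomposition, so no decomposition can have width below 4. Combining the bounds, tw(G) = 4.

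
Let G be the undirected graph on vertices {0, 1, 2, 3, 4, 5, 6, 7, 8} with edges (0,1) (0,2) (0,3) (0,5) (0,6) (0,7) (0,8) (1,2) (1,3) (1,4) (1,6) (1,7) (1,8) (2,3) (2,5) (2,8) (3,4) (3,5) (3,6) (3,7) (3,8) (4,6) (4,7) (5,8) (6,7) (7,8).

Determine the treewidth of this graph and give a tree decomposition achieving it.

Treewidth 4.
One such decomposition:
Bags: B1 = {0, 1, 3, 7, 8}  B2 = {0, 1, 2, 3, 8}  B3 = {0, 2, 3, 5, 8}  B4 = {0, 1, 3, 6, 7}  B5 = {1, 3, 4, 6, 7}
Tree: B1–B2, B2–B3, B1–B4, B4–B5

Every bag has size at most 5, so the width is 5 − 1 = 4 and tw(G) ≤ 4. For the lower bound, the 5 vertices {0, 1, 2, 3, 8} are pairwise adjacent, and any tree decomposition puts a clique entirely inside one bag — forcing width ≥ 4. The upper and lower bounds meet at 4, so that is the treewidth.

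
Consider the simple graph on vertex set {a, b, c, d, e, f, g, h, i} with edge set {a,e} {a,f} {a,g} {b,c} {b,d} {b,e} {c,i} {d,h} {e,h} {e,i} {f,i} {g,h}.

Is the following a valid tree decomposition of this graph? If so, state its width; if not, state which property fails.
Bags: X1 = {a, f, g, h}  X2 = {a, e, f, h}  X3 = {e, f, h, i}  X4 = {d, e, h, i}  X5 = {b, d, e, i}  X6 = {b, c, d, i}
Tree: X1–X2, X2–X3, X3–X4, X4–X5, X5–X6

Yes; width 3.

Every vertex of G appears in some bag (union = {a, b, c, d, e, f, g, h, i}); every edge is covered by a bag; and for each vertex v the set of bags containing v is connected in the bag tree. The decomposition is therefore valid. The largest bag has 4 vertices, so the width is 3.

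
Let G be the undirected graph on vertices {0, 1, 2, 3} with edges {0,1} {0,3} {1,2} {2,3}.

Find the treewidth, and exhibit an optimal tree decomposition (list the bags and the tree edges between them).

Each bag holds 3 vertices, so the decomposition has width 2, which upper-bounds the treewidth. For the lower bound, G contains the cycle 1–0–3–2–1, so G is not a forest; only forests have treewidth ≤ 1, hence tw(G) ≥ 2. Therefore the treewidth is 2.

Treewidth 2.
One such decomposition:
Bags: B1 = {0, 1, 3}  B2 = {1, 2, 3}
Tree: B1–B2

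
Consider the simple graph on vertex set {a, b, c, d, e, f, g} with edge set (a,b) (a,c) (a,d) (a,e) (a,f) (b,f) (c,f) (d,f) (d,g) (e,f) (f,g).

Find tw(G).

2

A width-2 tree decomposition is:
Bags: B1 = {d, f, g}  B2 = {a, d, f}  B3 = {a, e, f}  B4 = {a, c, f}  B5 = {a, b, f}
Tree: B1–B2, B2–B3, B3–B4, B2–B5
Each bag holds 3 vertices, so the decomposition has width 2, which upper-bounds the treewidth. Conversely, {d, f, g} is a clique of size 3, and the vertices of any clique must share a bag in every tree decomposition; so some bag has ≥ 3 vertices and tw(G) ≥ 2. Combining the bounds, tw(G) = 2.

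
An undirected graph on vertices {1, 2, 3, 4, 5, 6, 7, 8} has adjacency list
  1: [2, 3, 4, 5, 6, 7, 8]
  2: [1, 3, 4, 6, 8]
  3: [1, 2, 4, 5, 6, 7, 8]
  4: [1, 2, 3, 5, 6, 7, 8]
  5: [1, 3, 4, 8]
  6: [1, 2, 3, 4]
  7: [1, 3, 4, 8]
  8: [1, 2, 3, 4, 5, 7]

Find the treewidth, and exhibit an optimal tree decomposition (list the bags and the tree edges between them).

The largest bag has 5 vertices, giving width 4; this decomposition certifies tw(G) ≤ 4. On the other hand G contains the 5-clique {1, 2, 3, 4, 8}. A clique must lie in a single bag of any decomposition, so no decomposition can have width below 4. Therefore the treewidth is 4.

Treewidth 4.
One optimal decomposition is:
Bags: B1 = {1, 3, 4, 7, 8}  B2 = {1, 3, 4, 5, 8}  B3 = {1, 2, 3, 4, 8}  B4 = {1, 2, 3, 4, 6}
Tree: B1–B2, B2–B3, B3–B4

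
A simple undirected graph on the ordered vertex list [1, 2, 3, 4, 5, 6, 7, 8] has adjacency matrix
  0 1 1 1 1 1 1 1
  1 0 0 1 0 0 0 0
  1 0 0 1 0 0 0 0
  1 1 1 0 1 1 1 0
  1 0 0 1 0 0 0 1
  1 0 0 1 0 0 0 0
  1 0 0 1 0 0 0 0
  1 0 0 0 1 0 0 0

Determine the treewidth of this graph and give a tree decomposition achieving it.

The largest bag has 3 vertices, giving width 2; this decomposition certifies tw(G) ≤ 2. For the lower bound, the 3 vertices {1, 5, 8} are pairwise adjacent, and any tree decomposition puts a clique entirely inside one bag — forcing width ≥ 2. Combining the bounds, tw(G) = 2.

Treewidth 2.
One optimal decomposition is:
Bags: B1 = {1, 4, 5}  B2 = {1, 4, 6}  B3 = {1, 5, 8}  B4 = {1, 3, 4}  B5 = {1, 4, 7}  B6 = {1, 2, 4}
Tree: B1–B2, B1–B3, B2–B4, B4–B5, B4–B6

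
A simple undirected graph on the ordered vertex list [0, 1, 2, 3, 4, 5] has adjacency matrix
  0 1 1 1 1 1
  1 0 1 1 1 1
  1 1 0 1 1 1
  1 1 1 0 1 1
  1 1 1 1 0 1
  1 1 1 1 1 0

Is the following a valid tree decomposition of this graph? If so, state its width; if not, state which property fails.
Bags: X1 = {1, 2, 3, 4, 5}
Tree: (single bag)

No — vertex 0 appears in no bag.

A tree decomposition must satisfy three properties: every vertex lies in some bag; for every edge, both endpoints lie together in some bag; and for every vertex, the bags containing it form a connected subtree. Here vertex 0 appears in no bag, so the decomposition is invalid.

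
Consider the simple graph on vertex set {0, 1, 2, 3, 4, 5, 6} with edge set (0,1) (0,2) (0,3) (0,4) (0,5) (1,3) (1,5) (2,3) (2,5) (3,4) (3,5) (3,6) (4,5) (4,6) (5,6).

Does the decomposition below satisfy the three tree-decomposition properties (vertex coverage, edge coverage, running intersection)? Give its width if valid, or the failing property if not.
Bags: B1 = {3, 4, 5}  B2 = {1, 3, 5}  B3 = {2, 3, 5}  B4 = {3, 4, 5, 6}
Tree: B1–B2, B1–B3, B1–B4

No — vertex 0 appears in no bag.

A tree decomposition must satisfy three properties: every vertex lies in some bag; for every edge, both endpoints lie together in some bag; and for every vertex, the bags containing it form a connected subtree. Here vertex 0 appears in no bag, so the decomposition is invalid.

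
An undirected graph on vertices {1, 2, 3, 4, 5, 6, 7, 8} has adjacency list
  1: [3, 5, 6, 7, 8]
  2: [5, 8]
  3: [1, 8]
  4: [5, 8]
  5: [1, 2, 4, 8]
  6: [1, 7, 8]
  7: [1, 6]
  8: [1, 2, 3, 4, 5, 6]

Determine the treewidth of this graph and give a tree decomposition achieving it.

Treewidth 2.
One such decomposition:
Bags: B1 = {1, 5, 8}  B2 = {1, 3, 8}  B3 = {1, 6, 8}  B4 = {1, 6, 7}  B5 = {2, 5, 8}  B6 = {4, 5, 8}
Tree: B1–B2, B1–B3, B3–B4, B1–B5, B1–B6

Every bag has size at most 3, so the width is 3 − 1 = 2 and tw(G) ≤ 2. Conversely, {1, 3, 8} is a clique of size 3, and the vertices of any clique must share a bag in every tree decomposition; so some bag has ≥ 3 vertices and tw(G) ≥ 2. Therefore the treewidth is 2.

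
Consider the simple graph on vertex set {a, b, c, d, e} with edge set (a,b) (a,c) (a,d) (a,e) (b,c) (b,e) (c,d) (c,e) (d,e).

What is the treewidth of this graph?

3

A width-3 tree decomposition is:
Bags: B1 = {a, b, c, e}  B2 = {a, c, d, e}
Tree: B1–B2
Every bag has size at most 4, so the width is 4 − 1 = 3 and tw(G) ≤ 3. On the other hand G contains the 4-clique {a, c, d, e}. A clique must lie in a single bag of any decomposition, so no decomposition can have width below 3. The upper and lower bounds meet at 3, so that is the treewidth.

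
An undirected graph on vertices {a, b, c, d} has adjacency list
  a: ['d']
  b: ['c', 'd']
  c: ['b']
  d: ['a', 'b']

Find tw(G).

1

A width-1 tree decomposition is:
Bags: B1 = {a, d}  B2 = {b, d}  B3 = {b, c}
Tree: B1–B2, B2–B3
The largest bag has 2 vertices, giving width 1; this decomposition certifies tw(G) ≤ 1. Any graph with an edge has treewidth ≥ 1, and G has the edge a–d. Therefore the treewidth is 1.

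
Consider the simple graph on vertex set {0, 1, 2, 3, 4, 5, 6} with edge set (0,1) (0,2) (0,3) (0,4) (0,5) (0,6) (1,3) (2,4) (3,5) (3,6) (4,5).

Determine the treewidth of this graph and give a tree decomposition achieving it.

Treewidth 2.
One optimal decomposition is:
Bags: B1 = {0, 3, 5}  B2 = {0, 3, 6}  B3 = {0, 4, 5}  B4 = {0, 1, 3}  B5 = {0, 2, 4}
Tree: B1–B2, B1–B3, B2–B4, B3–B5

Each bag holds 3 vertices, so the decomposition has width 2, which upper-bounds the treewidth. Conversely, {0, 2, 4} is a clique of size 3, and the vertices of any clique must share a bag in every tree decomposition; so some bag has ≥ 3 vertices and tw(G) ≥ 2. The upper and lower bounds meet at 2, so that is the treewidth.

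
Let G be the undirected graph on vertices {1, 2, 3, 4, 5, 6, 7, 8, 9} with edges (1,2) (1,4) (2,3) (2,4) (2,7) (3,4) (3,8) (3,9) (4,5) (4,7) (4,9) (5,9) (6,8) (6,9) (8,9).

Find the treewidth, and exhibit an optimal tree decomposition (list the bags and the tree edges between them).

The largest bag has 3 vertices, giving width 2; this decomposition certifies tw(G) ≤ 2. On the other hand G contains the 3-clique {3, 8, 9}. A clique must lie in a single bag of any decomposition, so no decomposition can have width below 2. The upper and lower bounds meet at 2, so that is the treewidth.

Treewidth 2.
One such decomposition:
Bags: B1 = {3, 4, 9}  B2 = {3, 8, 9}  B3 = {2, 3, 4}  B4 = {1, 2, 4}  B5 = {2, 4, 7}  B6 = {4, 5, 9}  B7 = {6, 8, 9}
Tree: B1–B2, B1–B3, B3–B4, B3–B5, B1–B6, B2–B7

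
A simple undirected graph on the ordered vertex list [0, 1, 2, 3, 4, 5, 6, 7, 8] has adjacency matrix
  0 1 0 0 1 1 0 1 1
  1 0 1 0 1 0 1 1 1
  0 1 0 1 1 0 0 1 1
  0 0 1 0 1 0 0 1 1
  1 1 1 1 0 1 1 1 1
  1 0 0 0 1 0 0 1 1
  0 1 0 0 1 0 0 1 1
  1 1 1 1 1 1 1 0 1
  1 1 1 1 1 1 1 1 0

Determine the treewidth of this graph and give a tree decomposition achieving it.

The largest bag has 5 vertices, giving width 4; this decomposition certifies tw(G) ≤ 4. On the other hand G contains the 5-clique {0, 1, 4, 7, 8}. A clique must lie in a single bag of any decomposition, so no decomposition can have width below 4. Therefore the treewidth is 4.

Treewidth 4.
Bags: B1 = {1, 2, 4, 7, 8}  B2 = {1, 4, 6, 7, 8}  B3 = {0, 1, 4, 7, 8}  B4 = {0, 4, 5, 7, 8}  B5 = {2, 3, 4, 7, 8}
Tree: B1–B2, B2–B3, B3–B4, B1–B5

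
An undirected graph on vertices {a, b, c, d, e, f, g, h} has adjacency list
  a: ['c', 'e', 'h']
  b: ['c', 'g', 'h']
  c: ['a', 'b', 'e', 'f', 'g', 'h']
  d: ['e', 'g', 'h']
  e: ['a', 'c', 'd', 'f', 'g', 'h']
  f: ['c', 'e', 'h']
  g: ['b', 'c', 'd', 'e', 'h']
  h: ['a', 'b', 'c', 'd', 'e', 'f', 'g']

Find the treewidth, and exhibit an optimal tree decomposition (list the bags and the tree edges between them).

Treewidth 3.
One such decomposition:
Bags: B1 = {d, e, g, h}  B2 = {c, e, g, h}  B3 = {b, c, g, h}  B4 = {c, e, f, h}  B5 = {a, c, e, h}
Tree: B1–B2, B2–B3, B2–B4, B4–B5

Each bag holds 4 vertices, so the decomposition has width 3, which upper-bounds the treewidth. On the other hand G contains the 4-clique {d, e, g, h}. A clique must lie in a single bag of any decomposition, so no decomposition can have width below 3. The upper and lower bounds meet at 3, so that is the treewidth.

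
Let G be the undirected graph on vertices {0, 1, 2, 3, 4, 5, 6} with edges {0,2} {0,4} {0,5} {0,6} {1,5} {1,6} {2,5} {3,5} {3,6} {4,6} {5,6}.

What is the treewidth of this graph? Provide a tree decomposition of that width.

Treewidth 2.
One optimal decomposition is:
Bags: B1 = {3, 5, 6}  B2 = {1, 5, 6}  B3 = {0, 5, 6}  B4 = {0, 2, 5}  B5 = {0, 4, 6}
Tree: B1–B2, B1–B3, B3–B4, B3–B5

The largest bag has 3 vertices, giving width 2; this decomposition certifies tw(G) ≤ 2. Conversely, {0, 4, 6} is a clique of size 3, and the vertices of any clique must share a bag in every tree decomposition; so some bag has ≥ 3 vertices and tw(G) ≥ 2. Combining the bounds, tw(G) = 2.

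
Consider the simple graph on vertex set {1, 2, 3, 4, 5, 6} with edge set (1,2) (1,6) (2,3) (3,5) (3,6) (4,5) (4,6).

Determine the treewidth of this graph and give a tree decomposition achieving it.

Each bag holds 3 vertices, so the decomposition has width 2, which upper-bounds the treewidth. Since 5–4–6–3–5 is a cycle in G, G is not acyclic. Forests are exactly the graphs of treewidth ≤ 1, so tw(G) ≥ 2. The upper and lower bounds meet at 2, so that is the treewidth.

Treewidth 2.
Bags: B1 = {3, 4, 5}  B2 = {3, 4, 6}  B3 = {2, 3, 6}  B4 = {1, 2, 6}
Tree: B1–B2, B2–B3, B3–B4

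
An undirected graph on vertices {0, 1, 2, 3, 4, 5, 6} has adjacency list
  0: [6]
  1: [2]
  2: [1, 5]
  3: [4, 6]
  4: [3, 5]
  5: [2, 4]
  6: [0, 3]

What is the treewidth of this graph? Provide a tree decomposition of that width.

Treewidth 1.
One optimal decomposition is:
Bags: B1 = {1, 2}  B2 = {2, 5}  B3 = {4, 5}  B4 = {3, 4}  B5 = {3, 6}  B6 = {0, 6}
Tree: B1–B2, B2–B3, B3–B4, B4–B5, B5–B6

Each bag holds 2 vertices, so the decomposition has width 1, which upper-bounds the treewidth. G has an edge, so its treewidth is at least 1. Therefore the treewidth is 1.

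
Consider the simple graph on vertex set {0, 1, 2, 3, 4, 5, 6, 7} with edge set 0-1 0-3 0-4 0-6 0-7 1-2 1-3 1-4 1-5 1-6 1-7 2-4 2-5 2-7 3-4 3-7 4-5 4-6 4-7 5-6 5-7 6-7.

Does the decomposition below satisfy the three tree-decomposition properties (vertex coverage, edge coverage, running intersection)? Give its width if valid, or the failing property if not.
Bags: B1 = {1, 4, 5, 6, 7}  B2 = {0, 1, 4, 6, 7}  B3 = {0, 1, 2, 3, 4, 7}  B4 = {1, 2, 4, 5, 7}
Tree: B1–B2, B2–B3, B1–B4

A tree decomposition must satisfy three properties: every vertex lies in some bag; for every edge, both endpoints lie together in some bag; and for every vertex, the bags containing it form a connected subtree. Here bags containing vertex 2 are not connected in the tree, so the decomposition is invalid.

No — bags containing vertex 2 are not connected in the tree.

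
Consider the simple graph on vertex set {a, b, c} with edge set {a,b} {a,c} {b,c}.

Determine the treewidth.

A width-2 tree decomposition is:
Bags: B1 = {a, b, c}
Tree: (single bag)
A single bag containing all 3 vertices is trivially a valid decomposition of width 2. Conversely, {a, b, c} is a clique of size 3, and the vertices of any clique must share a bag in every tree decomposition; so some bag has ≥ 3 vertices and tw(G) ≥ 2. Hence tw(G) = 2 exactly.

2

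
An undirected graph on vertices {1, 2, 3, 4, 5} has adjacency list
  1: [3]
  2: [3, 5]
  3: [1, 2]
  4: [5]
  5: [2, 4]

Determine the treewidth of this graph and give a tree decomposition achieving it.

The largest bag has 2 vertices, giving width 1; this decomposition certifies tw(G) ≤ 1. G has an edge, so its treewidth is at least 1. The upper and lower bounds meet at 1, so that is the treewidth.

Treewidth 1.
One such decomposition:
Bags: B1 = {4, 5}  B2 = {2, 5}  B3 = {2, 3}  B4 = {1, 3}
Tree: B1–B2, B2–B3, B3–B4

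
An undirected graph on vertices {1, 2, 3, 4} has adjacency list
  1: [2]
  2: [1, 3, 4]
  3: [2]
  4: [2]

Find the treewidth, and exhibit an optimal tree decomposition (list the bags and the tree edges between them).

Treewidth 1.
Bags: B1 = {2, 3}  B2 = {1, 2}  B3 = {2, 4}
Tree: B1–B2, B1–B3

Every bag has size at most 2, so the width is 2 − 1 = 1 and tw(G) ≤ 1. Any graph with an edge has treewidth ≥ 1, and G has the edge 2–3. Therefore the treewidth is 1.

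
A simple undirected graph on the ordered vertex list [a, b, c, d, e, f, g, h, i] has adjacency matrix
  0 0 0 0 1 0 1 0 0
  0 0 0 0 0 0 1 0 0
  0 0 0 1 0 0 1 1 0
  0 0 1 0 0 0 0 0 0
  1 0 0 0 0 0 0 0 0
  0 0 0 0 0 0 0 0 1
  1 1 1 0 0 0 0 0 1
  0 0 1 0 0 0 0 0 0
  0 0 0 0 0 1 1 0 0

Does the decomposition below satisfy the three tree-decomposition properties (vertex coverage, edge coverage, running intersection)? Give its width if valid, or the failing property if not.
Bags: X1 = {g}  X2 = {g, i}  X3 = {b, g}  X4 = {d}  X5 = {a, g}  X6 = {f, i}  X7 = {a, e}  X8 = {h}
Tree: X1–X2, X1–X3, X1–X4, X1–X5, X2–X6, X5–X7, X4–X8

No — vertex c appears in no bag.

A tree decomposition must satisfy three properties: every vertex lies in some bag; for every edge, both endpoints lie together in some bag; and for every vertex, the bags containing it form a connected subtree. Here vertex c appears in no bag, so the decomposition is invalid.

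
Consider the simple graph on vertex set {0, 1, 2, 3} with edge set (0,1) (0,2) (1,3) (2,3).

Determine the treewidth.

2

A width-2 tree decomposition is:
Bags: B1 = {0, 2, 3}  B2 = {0, 1, 3}
Tree: B1–B2
Each bag holds 3 vertices, so the decomposition has width 2, which upper-bounds the treewidth. For the lower bound, G contains the cycle 0–2–3–1–0, so G is not a forest; only forests have treewidth ≤ 1, hence tw(G) ≥ 2. The upper and lower bounds meet at 2, so that is the treewidth.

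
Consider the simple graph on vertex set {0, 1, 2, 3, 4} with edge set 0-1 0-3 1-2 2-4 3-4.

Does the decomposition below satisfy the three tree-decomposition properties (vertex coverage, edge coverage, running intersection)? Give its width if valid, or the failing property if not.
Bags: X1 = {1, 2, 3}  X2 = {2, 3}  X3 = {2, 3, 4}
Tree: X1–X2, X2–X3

A tree decomposition must satisfy three properties: every vertex lies in some bag; for every edge, both endpoints lie together in some bag; and for every vertex, the bags containing it form a connected subtree. Here vertex 0 appears in no bag, so the decomposition is invalid.

No — vertex 0 appears in no bag.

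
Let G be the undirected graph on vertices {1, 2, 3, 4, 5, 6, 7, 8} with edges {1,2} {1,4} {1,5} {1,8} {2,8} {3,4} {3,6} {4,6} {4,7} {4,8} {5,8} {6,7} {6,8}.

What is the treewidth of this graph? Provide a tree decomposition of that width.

The largest bag has 3 vertices, giving width 2; this decomposition certifies tw(G) ≤ 2. For the lower bound, the 3 vertices {1, 2, 8} are pairwise adjacent, and any tree decomposition puts a clique entirely inside one bag — forcing width ≥ 2. Therefore the treewidth is 2.

Treewidth 2.
Bags: B1 = {4, 6, 8}  B2 = {1, 4, 8}  B3 = {4, 6, 7}  B4 = {3, 4, 6}  B5 = {1, 2, 8}  B6 = {1, 5, 8}
Tree: B1–B2, B1–B3, B3–B4, B2–B5, B2–B6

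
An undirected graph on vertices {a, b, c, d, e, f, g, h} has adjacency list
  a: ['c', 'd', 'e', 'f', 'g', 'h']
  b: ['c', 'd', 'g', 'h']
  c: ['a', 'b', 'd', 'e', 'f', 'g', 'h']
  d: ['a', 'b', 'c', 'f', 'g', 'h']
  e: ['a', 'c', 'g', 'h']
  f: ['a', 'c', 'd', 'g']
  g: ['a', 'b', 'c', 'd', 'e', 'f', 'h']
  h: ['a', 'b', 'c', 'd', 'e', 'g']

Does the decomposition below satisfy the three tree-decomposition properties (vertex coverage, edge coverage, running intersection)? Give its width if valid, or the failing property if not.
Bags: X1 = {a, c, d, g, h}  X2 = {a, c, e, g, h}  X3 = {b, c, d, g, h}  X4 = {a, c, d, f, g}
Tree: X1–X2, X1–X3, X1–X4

Vertex coverage: the bags together contain {a, b, c, d, e, f, g, h}, the full vertex set. Edge coverage: each edge of G has both endpoints in at least one bag. Running intersection: for every vertex, the bags containing it form a connected subtree. All three properties hold, so this is a valid tree decomposition of width max|bag| − 1 = 4, and hence tw(G) ≤ 4.

Yes; width 4.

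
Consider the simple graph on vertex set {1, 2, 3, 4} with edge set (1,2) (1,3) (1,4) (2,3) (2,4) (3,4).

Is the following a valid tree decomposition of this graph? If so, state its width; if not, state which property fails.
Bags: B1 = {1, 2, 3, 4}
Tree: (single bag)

Yes; width 3.

Checking the three conditions: (i) the bags cover all of {1, 2, 3, 4}; (ii) for each edge, some bag contains both endpoints; (iii) the bags containing any fixed vertex form a subtree. All hold, so the decomposition is valid with width 4 − 1 = 3.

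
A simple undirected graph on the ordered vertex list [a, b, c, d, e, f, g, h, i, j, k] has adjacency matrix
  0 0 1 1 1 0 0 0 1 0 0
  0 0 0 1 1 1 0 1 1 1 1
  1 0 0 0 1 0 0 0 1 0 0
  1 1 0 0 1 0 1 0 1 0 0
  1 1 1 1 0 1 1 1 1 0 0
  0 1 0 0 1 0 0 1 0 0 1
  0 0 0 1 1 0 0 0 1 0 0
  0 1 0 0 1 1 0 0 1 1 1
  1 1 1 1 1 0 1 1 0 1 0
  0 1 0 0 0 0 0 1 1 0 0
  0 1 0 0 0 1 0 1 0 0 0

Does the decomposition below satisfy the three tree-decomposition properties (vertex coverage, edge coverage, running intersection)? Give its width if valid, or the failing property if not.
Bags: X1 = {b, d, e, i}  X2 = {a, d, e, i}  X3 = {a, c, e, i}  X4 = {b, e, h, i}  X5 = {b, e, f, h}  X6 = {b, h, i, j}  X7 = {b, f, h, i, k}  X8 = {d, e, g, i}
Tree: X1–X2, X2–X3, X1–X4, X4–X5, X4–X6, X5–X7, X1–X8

A tree decomposition must satisfy three properties: every vertex lies in some bag; for every edge, both endpoints lie together in some bag; and for every vertex, the bags containing it form a connected subtree. Here bags containing vertex i are not connected in the tree, so the decomposition is invalid.

No — bags containing vertex i are not connected in the tree.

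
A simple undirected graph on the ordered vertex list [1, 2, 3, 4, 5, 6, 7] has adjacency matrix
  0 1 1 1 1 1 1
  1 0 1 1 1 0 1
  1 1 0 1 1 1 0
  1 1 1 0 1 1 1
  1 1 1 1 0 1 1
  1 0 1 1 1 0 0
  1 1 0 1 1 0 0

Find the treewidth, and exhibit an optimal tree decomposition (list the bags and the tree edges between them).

Every bag has size at most 5, so the width is 5 − 1 = 4 and tw(G) ≤ 4. On the other hand G contains the 5-clique {1, 2, 3, 4, 5}. A clique must lie in a single bag of any decomposition, so no decomposition can have width below 4. The upper and lower bounds meet at 4, so that is the treewidth.

Treewidth 4.
One such decomposition:
Bags: B1 = {1, 2, 3, 4, 5}  B2 = {1, 2, 4, 5, 7}  B3 = {1, 3, 4, 5, 6}
Tree: B1–B2, B1–B3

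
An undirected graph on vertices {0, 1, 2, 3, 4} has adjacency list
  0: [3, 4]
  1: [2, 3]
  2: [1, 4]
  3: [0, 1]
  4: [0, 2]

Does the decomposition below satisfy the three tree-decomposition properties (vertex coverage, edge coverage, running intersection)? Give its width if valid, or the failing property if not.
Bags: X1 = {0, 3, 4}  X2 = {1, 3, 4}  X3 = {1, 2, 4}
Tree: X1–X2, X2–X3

Checking the three conditions: (i) the bags cover all of {0, 1, 2, 3, 4}; (ii) for each edge, some bag contains both endpoints; (iii) the bags containing any fixed vertex form a subtree. All hold, so the decomposition is valid with width 3 − 1 = 2.

Yes; width 2.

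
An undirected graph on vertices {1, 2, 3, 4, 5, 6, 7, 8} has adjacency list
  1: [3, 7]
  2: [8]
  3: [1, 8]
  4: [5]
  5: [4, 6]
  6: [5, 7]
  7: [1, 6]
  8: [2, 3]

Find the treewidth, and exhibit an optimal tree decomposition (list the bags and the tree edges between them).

Treewidth 1.
One optimal decomposition is:
Bags: B1 = {4, 5}  B2 = {5, 6}  B3 = {6, 7}  B4 = {1, 7}  B5 = {1, 3}  B6 = {3, 8}  B7 = {2, 8}
Tree: B1–B2, B2–B3, B3–B4, B4–B5, B5–B6, B6–B7

Every bag has size at most 2, so the width is 2 − 1 = 1 and tw(G) ≤ 1. Any graph with an edge has treewidth ≥ 1, and G has the edge 4–5. Hence tw(G) = 1 exactly.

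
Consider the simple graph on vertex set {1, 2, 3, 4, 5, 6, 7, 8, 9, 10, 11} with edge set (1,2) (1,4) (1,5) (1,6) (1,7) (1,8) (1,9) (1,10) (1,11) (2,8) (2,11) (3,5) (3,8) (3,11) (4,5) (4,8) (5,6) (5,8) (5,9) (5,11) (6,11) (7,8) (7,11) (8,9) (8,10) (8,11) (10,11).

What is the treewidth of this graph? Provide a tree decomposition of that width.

Treewidth 3.
One such decomposition:
Bags: B1 = {1, 5, 8, 11}  B2 = {1, 2, 8, 11}  B3 = {3, 5, 8, 11}  B4 = {1, 8, 10, 11}  B5 = {1, 7, 8, 11}  B6 = {1, 5, 6, 11}  B7 = {1, 5, 8, 9}  B8 = {1, 4, 5, 8}
Tree: B1–B2, B1–B3, B1–B4, B2–B5, B1–B6, B1–B7, B7–B8

Each bag holds 4 vertices, so the decomposition has width 3, which upper-bounds the treewidth. On the other hand G contains the 4-clique {1, 5, 8, 9}. A clique must lie in a single bag of any decomposition, so no decomposition can have width below 3. Combining the bounds, tw(G) = 3.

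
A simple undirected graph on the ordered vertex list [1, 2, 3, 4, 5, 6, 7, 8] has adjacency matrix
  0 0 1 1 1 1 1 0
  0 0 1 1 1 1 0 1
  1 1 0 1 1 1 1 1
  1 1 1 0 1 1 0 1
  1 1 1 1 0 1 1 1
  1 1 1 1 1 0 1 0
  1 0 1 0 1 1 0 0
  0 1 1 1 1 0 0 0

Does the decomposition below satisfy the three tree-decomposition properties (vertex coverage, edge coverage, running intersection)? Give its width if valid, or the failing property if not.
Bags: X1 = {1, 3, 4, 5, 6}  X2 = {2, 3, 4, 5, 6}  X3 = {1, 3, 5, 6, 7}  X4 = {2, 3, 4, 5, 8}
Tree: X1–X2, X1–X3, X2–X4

Every vertex of G appears in some bag (union = {1, 2, 3, 4, 5, 6, 7, 8}); every edge is covered by a bag; and for each vertex v the set of bags containing v is connected in the bag tree. The decomposition is therefore valid. The largest bag has 5 vertices, so the width is 4.

Yes; width 4.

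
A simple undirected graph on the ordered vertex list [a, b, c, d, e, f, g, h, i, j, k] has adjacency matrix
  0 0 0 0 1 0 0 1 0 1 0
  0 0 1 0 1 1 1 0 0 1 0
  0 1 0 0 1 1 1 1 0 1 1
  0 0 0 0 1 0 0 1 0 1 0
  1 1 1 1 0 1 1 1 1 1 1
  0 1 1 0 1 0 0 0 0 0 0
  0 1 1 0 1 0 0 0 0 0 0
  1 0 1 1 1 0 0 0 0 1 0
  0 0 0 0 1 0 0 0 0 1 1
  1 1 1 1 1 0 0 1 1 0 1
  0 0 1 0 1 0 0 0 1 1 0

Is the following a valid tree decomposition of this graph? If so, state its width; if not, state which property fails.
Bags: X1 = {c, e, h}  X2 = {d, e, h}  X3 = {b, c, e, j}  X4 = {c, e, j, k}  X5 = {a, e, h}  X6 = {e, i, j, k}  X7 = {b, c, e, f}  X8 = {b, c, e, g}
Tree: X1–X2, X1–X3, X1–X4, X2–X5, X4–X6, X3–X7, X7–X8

A tree decomposition must satisfy three properties: every vertex lies in some bag; for every edge, both endpoints lie together in some bag; and for every vertex, the bags containing it form a connected subtree. Here edge (j,h) lies in no bag, so the decomposition is invalid.

No — edge (j,h) lies in no bag.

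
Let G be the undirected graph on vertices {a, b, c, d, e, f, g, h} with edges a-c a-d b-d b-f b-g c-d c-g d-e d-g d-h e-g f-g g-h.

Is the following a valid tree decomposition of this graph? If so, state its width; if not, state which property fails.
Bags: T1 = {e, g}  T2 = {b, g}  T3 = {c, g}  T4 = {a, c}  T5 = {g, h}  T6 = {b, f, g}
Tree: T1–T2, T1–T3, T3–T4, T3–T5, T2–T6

No — vertex d appears in no bag.

A tree decomposition must satisfy three properties: every vertex lies in some bag; for every edge, both endpoints lie together in some bag; and for every vertex, the bags containing it form a connected subtree. Here vertex d appears in no bag, so the decomposition is invalid.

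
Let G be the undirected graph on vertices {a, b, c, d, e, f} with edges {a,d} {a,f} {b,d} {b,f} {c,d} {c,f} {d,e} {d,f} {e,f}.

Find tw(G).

A width-2 tree decomposition is:
Bags: B1 = {b, d, f}  B2 = {d, e, f}  B3 = {c, d, f}  B4 = {a, d, f}
Tree: B1–B2, B2–B3, B3–B4
Every bag has size at most 3, so the width is 3 − 1 = 2 and tw(G) ≤ 2. On the other hand G contains the 3-clique {d, e, f}. A clique must lie in a single bag of any decomposition, so no decomposition can have width below 2. Combining the bounds, tw(G) = 2.

2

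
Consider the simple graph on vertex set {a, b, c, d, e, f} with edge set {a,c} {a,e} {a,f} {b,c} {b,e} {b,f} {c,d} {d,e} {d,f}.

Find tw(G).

3

A width-3 tree decomposition is:
Bags: B1 = {a, b, d, e}  B2 = {a, b, d, f}  B3 = {a, b, c, d}
Tree: B1–B2, B2–B3
Every bag has size at most 4, so the width is 4 − 1 = 3 and tw(G) ≤ 3. For the lower bound: the 4 vertex sets {d,e}, {a,f}, {b}, {c} are disjoint, each induces a connected subgraph, and every pair is joined by at least one edge of G. Contracting each set to a single vertex therefore yields K_{4} as a minor, and since treewidth is minor-monotone, tw(G) ≥ tw(K_{4}) = 3. Hence tw(G) = 3 exactly.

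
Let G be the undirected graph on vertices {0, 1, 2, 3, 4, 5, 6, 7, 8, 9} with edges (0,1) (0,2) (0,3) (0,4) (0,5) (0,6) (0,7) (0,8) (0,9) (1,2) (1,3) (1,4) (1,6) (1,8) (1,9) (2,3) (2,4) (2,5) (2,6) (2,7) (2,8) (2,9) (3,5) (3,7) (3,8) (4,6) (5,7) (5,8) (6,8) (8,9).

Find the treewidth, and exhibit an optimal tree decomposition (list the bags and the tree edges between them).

Every bag has size at most 5, so the width is 5 − 1 = 4 and tw(G) ≤ 4. On the other hand G contains the 5-clique {0, 1, 2, 8, 9}. A clique must lie in a single bag of any decomposition, so no decomposition can have width below 4. Hence tw(G) = 4 exactly.

Treewidth 4.
One such decomposition:
Bags: B1 = {0, 1, 2, 8, 9}  B2 = {0, 1, 2, 6, 8}  B3 = {0, 1, 2, 3, 8}  B4 = {0, 2, 3, 5, 8}  B5 = {0, 2, 3, 5, 7}  B6 = {0, 1, 2, 4, 6}
Tree: B1–B2, B1–B3, B3–B4, B4–B5, B2–B6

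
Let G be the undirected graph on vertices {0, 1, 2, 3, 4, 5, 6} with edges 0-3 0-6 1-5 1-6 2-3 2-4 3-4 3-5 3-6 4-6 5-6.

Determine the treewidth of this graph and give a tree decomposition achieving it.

Treewidth 2.
One optimal decomposition is:
Bags: B1 = {3, 5, 6}  B2 = {1, 5, 6}  B3 = {3, 4, 6}  B4 = {0, 3, 6}  B5 = {2, 3, 4}
Tree: B1–B2, B1–B3, B3–B4, B3–B5

The largest bag has 3 vertices, giving width 2; this decomposition certifies tw(G) ≤ 2. For the lower bound, the 3 vertices {1, 5, 6} are pairwise adjacent, and any tree decomposition puts a clique entirely inside one bag — forcing width ≥ 2. Hence tw(G) = 2 exactly.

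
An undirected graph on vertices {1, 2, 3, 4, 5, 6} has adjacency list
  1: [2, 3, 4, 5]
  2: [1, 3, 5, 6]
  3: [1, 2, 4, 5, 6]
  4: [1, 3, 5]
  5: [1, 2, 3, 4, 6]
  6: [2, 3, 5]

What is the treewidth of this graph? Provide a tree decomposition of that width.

Treewidth 3.
Bags: B1 = {1, 2, 3, 5}  B2 = {2, 3, 5, 6}  B3 = {1, 3, 4, 5}
Tree: B1–B2, B1–B3

Every bag has size at most 4, so the width is 4 − 1 = 3 and tw(G) ≤ 3. Conversely, {1, 2, 3, 5} is a clique of size 4, and the vertices of any clique must share a bag in every tree decomposition; so some bag has ≥ 4 vertices and tw(G) ≥ 3. The upper and lower bounds meet at 3, so that is the treewidth.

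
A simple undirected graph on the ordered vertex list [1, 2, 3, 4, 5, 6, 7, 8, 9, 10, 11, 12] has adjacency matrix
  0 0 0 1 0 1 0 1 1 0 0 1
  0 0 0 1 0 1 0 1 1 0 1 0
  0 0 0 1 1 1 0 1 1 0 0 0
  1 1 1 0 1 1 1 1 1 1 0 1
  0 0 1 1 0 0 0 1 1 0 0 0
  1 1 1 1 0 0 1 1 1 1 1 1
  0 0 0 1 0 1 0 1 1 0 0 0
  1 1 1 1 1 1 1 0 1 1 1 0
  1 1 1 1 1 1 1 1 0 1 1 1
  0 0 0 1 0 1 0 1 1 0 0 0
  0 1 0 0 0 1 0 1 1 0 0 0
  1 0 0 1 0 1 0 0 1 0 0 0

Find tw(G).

A width-4 tree decomposition is:
Bags: B1 = {4, 6, 8, 9, 10}  B2 = {1, 4, 6, 8, 9}  B3 = {2, 4, 6, 8, 9}  B4 = {4, 6, 7, 8, 9}  B5 = {3, 4, 6, 8, 9}  B6 = {3, 4, 5, 8, 9}  B7 = {1, 4, 6, 9, 12}  B8 = {2, 6, 8, 9, 11}
Tree: B1–B2, B1–B3, B3–B4, B4–B5, B5–B6, B2–B7, B3–B8
Each bag holds 5 vertices, so the decomposition has width 4, which upper-bounds the treewidth. On the other hand G contains the 5-clique {2, 6, 8, 9, 11}. A clique must lie in a single bag of any decomposition, so no decomposition can have width below 4. Hence tw(G) = 4 exactly.

4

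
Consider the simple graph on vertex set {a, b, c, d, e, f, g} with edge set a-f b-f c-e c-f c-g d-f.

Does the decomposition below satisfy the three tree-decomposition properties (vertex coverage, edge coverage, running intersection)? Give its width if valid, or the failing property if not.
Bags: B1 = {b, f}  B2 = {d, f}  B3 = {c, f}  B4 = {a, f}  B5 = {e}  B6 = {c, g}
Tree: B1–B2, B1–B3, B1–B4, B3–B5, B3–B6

A tree decomposition must satisfy three properties: every vertex lies in some bag; for every edge, both endpoints lie together in some bag; and for every vertex, the bags containing it form a connected subtree. Here edge (c,e) lies in no bag, so the decomposition is invalid.

No — edge (c,e) lies in no bag.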